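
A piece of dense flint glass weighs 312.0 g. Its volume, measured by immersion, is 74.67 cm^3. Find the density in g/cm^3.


Use the definition of density:
  rho = mass / volume
  rho = 312.0 / 74.67 = 4.178 g/cm^3

4.178 g/cm^3


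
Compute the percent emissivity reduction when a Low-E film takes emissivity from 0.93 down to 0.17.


Percentage reduction = (1 - coated/uncoated) * 100
  Ratio = 0.17 / 0.93 = 0.1828
  Reduction = (1 - 0.1828) * 100 = 81.7%

81.7%


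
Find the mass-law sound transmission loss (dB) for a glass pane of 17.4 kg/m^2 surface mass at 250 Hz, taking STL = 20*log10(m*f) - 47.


Mass law: STL = 20 * log10(m * f) - 47
  m * f = 17.4 * 250 = 4350
  log10(4350) = 3.63849
  STL = 20 * 3.63849 - 47 = 72.7698 - 47 = 25.8 dB

25.8 dB


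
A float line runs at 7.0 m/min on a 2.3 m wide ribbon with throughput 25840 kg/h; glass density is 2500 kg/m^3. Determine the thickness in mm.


Ribbon cross-section from mass balance:
  Volume rate = throughput / density = 25840 / 2500 = 10.336 m^3/h
  thickness = volume rate / (speed * 60 * width), i.e.
  thickness = throughput / (60 * speed * width * density) * 1000
  thickness = 25840 / (60 * 7.0 * 2.3 * 2500) * 1000 = 10.7 mm

10.7 mm


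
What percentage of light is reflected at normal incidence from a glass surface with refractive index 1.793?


Fresnel reflectance at normal incidence:
  R = ((n - 1)/(n + 1))^2
  (n - 1)/(n + 1) = (1.793 - 1)/(1.793 + 1) = 0.283924
  R = 0.283924^2 = 0.0806128
  R(%) = 0.0806128 * 100 = 8.061%

8.061%


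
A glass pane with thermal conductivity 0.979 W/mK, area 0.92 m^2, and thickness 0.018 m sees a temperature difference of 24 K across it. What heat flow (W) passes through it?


Fourier's law: Q = k * A * dT / t
  Q = 0.979 * 0.92 * 24 / 0.018
  Q = 21.61632 / 0.018 = 1200.9 W

1200.9 W


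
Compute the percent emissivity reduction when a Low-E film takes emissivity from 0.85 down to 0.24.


Percentage reduction = (1 - coated/uncoated) * 100
  Ratio = 0.24 / 0.85 = 0.2824
  Reduction = (1 - 0.2824) * 100 = 71.8%

71.8%


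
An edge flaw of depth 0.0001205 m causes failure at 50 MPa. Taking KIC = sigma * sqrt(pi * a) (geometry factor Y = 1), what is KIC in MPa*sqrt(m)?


Fracture toughness: KIC = sigma * sqrt(pi * a)
  pi * a = pi * 0.0001205 = 0.000378562
  sqrt(pi * a) = 0.019457
  KIC = 50 * 0.019457 = 0.973 MPa*sqrt(m)

0.973 MPa*sqrt(m)


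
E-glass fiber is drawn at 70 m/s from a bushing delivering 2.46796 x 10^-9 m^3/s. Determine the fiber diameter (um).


Cross-sectional area from continuity:
  A = Q / v = 2.46796 x 10^-9 / 70 = 3.525657 x 10^-11 m^2
Diameter from circular cross-section:
  d = sqrt(4A / pi) * 10^6 (m -> um)
  d = sqrt(4 * 3.525657 x 10^-11 / pi) * 10^6 = 6.7 um

6.7 um


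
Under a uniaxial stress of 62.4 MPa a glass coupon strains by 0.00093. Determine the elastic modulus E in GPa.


Young's modulus: E = stress / strain
  E = 62.4 MPa / 0.00093 = 67096.77 MPa
Convert to GPa: 67096.77 / 1000 = 67.1 GPa

67.1 GPa


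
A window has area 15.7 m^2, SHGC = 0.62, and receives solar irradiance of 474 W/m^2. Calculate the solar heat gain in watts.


Solar heat gain: Q = Area * SHGC * Irradiance
  Q = 15.7 * 0.62 * 474 = 4613.9 W

4613.9 W


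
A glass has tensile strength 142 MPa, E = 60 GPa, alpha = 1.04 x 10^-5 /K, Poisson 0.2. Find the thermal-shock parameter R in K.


Thermal shock resistance: R = sigma * (1 - nu) / (E * alpha)
  Numerator = 142 * (1 - 0.2) = 113.6
  Denominator = 60 * 1000 * (1.04 x 10^-5) = 0.624
  R = 113.6 / 0.624 = 182.1 K

182.1 K


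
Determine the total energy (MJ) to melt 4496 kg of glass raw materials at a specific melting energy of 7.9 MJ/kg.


Total energy = mass * specific energy
  E = 4496 * 7.9 = 35518.4 MJ

35518.4 MJ


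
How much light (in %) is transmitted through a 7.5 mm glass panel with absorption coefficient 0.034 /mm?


Beer-Lambert law: T = exp(-alpha * thickness)
  exponent = -0.034 * 7.5 = -0.255
  T = exp(-0.255) = 0.7749
  Percentage = 0.7749 * 100 = 77.49%

77.49%


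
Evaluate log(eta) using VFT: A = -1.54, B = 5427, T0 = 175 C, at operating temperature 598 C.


VFT equation: log(eta) = A + B / (T - T0)
  T - T0 = 598 - 175 = 423
  B / (T - T0) = 5427 / 423 = 12.83
  log(eta) = -1.54 + 12.83 = 11.29

11.29


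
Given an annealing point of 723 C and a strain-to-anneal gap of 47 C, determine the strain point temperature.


Strain point = annealing point - difference:
  T_strain = 723 - 47 = 676 C

676 C


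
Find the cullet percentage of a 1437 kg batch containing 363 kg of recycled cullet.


Cullet ratio = (cullet mass / total batch mass) * 100
  Ratio = 363 / 1437 * 100 = 25.26%

25.26%


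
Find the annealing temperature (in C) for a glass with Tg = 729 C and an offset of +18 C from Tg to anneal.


The annealing temperature is Tg plus the offset:
  T_anneal = 729 + 18 = 747 C

747 C


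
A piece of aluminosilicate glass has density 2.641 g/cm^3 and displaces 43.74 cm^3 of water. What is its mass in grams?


Rearrange rho = m / V:
  m = rho * V
  m = 2.641 * 43.74 = 115.517 g

115.517 g


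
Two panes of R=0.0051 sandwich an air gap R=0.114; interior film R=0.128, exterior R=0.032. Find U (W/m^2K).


Total thermal resistance (series):
  R_total = R_in + R_glass + R_air + R_glass + R_out
  R_total = 0.128 + 0.0051 + 0.114 + 0.0051 + 0.032 = 0.2842 m^2K/W
U-value = 1 / R_total = 1 / 0.2842 = 3.519 W/m^2K

3.519 W/m^2K


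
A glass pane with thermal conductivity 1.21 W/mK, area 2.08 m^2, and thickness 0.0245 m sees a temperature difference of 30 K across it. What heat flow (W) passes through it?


Fourier's law: Q = k * A * dT / t
  Q = 1.21 * 2.08 * 30 / 0.0245
  Q = 75.504 / 0.0245 = 3081.8 W

3081.8 W


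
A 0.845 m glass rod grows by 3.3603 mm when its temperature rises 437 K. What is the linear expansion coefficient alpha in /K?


Rearrange dL = alpha * L0 * dT for alpha:
  alpha = dL / (L0 * dT)
  alpha = (3.3603 / 1000) / (0.845 * 437) = 0.0000091 /K = 9.1 x 10^-6 /K

9.1 x 10^-6 /K


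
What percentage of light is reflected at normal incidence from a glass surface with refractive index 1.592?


Fresnel reflectance at normal incidence:
  R = ((n - 1)/(n + 1))^2
  (n - 1)/(n + 1) = (1.592 - 1)/(1.592 + 1) = 0.228395
  R = 0.228395^2 = 0.0521643
  R(%) = 0.0521643 * 100 = 5.216%

5.216%


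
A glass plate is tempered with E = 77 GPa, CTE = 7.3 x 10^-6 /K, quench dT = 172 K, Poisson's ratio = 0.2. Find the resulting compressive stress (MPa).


Tempering stress: sigma = E * alpha * dT / (1 - nu)
  E (MPa) = 77 * 1000 = 77000
  Numerator = 77000 * (7.3 x 10^-6) * 172 = 96.6812
  Denominator = 1 - 0.2 = 0.8
  sigma = 96.6812 / 0.8 = 120.9 MPa

120.9 MPa


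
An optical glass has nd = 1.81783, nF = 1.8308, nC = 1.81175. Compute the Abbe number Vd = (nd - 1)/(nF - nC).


Abbe number formula: Vd = (nd - 1) / (nF - nC)
  nd - 1 = 1.81783 - 1 = 0.81783
  nF - nC = 1.8308 - 1.81175 = 0.01905
  Vd = 0.81783 / 0.01905 = 42.93

42.93


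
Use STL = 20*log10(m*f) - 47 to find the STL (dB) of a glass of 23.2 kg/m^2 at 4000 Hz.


Mass law: STL = 20 * log10(m * f) - 47
  m * f = 23.2 * 4000 = 92800
  log10(92800) = 4.96755
  STL = 20 * 4.96755 - 47 = 99.351 - 47 = 52.4 dB

52.4 dB


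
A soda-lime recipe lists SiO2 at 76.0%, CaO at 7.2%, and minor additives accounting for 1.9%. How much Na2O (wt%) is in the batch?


Pieces sum to 100%:
  Na2O = 100 - (SiO2 + CaO + others)
  Na2O = 100 - (76.0 + 7.2 + 1.9) = 14.9%

14.9%


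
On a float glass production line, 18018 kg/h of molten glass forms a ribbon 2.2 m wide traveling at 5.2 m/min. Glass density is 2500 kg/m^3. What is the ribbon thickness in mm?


Ribbon cross-section from mass balance:
  Volume rate = throughput / density = 18018 / 2500 = 7.2072 m^3/h
  thickness = volume rate / (speed * 60 * width), i.e.
  thickness = throughput / (60 * speed * width * density) * 1000
  thickness = 18018 / (60 * 5.2 * 2.2 * 2500) * 1000 = 10.5 mm

10.5 mm


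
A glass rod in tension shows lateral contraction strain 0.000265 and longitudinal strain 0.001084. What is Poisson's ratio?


Poisson's ratio: nu = lateral strain / axial strain
  nu = 0.000265 / 0.001084 = 0.2445

0.2445


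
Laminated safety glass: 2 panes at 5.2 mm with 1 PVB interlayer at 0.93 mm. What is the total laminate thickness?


Total thickness = glass contribution + PVB contribution
  Glass: 2 * 5.2 = 10.4 mm
  PVB: 1 * 0.93 = 0.93 mm
  Total = 10.4 + 0.93 = 11.33 mm

11.33 mm


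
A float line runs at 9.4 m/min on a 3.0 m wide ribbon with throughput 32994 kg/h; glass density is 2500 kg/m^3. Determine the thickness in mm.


Ribbon cross-section from mass balance:
  Volume rate = throughput / density = 32994 / 2500 = 13.1976 m^3/h
  thickness = volume rate / (speed * 60 * width), i.e.
  thickness = throughput / (60 * speed * width * density) * 1000
  thickness = 32994 / (60 * 9.4 * 3.0 * 2500) * 1000 = 7.8 mm

7.8 mm


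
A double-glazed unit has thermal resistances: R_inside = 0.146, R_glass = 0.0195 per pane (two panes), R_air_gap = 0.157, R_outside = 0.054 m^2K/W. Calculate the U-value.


Total thermal resistance (series):
  R_total = R_in + R_glass + R_air + R_glass + R_out
  R_total = 0.146 + 0.0195 + 0.157 + 0.0195 + 0.054 = 0.396 m^2K/W
U-value = 1 / R_total = 1 / 0.396 = 2.525 W/m^2K

2.525 W/m^2K


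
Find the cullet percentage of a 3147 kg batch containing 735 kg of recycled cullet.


Cullet ratio = (cullet mass / total batch mass) * 100
  Ratio = 735 / 3147 * 100 = 23.36%

23.36%


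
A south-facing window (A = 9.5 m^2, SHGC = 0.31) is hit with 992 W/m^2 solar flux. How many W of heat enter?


Solar heat gain: Q = Area * SHGC * Irradiance
  Q = 9.5 * 0.31 * 992 = 2921.4 W

2921.4 W


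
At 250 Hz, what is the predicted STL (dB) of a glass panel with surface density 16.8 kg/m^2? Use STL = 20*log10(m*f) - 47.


Mass law: STL = 20 * log10(m * f) - 47
  m * f = 16.8 * 250 = 4200
  log10(4200) = 3.62325
  STL = 20 * 3.62325 - 47 = 72.465 - 47 = 25.5 dB

25.5 dB


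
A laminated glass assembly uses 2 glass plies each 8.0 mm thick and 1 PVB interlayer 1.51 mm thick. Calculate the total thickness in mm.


Total thickness = glass contribution + PVB contribution
  Glass: 2 * 8.0 = 16.0 mm
  PVB: 1 * 1.51 = 1.51 mm
  Total = 16.0 + 1.51 = 17.51 mm

17.51 mm


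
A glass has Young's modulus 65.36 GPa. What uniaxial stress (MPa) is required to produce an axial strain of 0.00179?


Rearrange E = sigma / epsilon:
  sigma = E * epsilon
  E (MPa) = 65.36 * 1000 = 65360
  sigma = 65360 * 0.00179 = 116.99 MPa

116.99 MPa


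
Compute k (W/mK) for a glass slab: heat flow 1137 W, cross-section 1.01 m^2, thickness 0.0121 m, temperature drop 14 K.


Fourier's law rearranged: k = Q * t / (A * dT)
  Numerator = 1137 * 0.0121 = 13.7577
  Denominator = 1.01 * 14 = 14.14
  k = 13.7577 / 14.14 = 0.973 W/mK

0.973 W/mK


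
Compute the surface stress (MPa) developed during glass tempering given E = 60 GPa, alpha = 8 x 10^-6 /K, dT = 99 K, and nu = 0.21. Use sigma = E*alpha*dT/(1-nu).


Tempering stress: sigma = E * alpha * dT / (1 - nu)
  E (MPa) = 60 * 1000 = 60000
  Numerator = 60000 * (8 x 10^-6) * 99 = 47.52
  Denominator = 1 - 0.21 = 0.79
  sigma = 47.52 / 0.79 = 60.2 MPa

60.2 MPa


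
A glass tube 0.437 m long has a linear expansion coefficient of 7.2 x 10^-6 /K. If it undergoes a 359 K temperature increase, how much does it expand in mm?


Thermal expansion formula: dL = alpha * L0 * dT
  dL = (7.2 x 10^-6) * 0.437 * 359 = 0.00112956 m
Convert to mm: 0.00112956 * 1000 = 1.1296 mm

1.1296 mm


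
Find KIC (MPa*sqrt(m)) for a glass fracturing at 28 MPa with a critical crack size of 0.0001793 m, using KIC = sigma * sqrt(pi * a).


Fracture toughness: KIC = sigma * sqrt(pi * a)
  pi * a = pi * 0.0001793 = 0.000563288
  sqrt(pi * a) = 0.023734
  KIC = 28 * 0.023734 = 0.665 MPa*sqrt(m)

0.665 MPa*sqrt(m)


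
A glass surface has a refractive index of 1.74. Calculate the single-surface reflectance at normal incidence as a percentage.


Fresnel reflectance at normal incidence:
  R = ((n - 1)/(n + 1))^2
  (n - 1)/(n + 1) = (1.74 - 1)/(1.74 + 1) = 0.270073
  R = 0.270073^2 = 0.0729394
  R(%) = 0.0729394 * 100 = 7.294%

7.294%


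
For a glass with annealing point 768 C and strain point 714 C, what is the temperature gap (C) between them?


Gap = T_anneal - T_strain:
  gap = 768 - 714 = 54 C

54 C


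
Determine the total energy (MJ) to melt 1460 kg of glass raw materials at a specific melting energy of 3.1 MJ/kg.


Total energy = mass * specific energy
  E = 1460 * 3.1 = 4526 MJ

4526 MJ


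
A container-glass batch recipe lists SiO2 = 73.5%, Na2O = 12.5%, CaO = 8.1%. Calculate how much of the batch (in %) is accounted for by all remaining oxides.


Sum the three major oxides:
  SiO2 + Na2O + CaO = 73.5 + 12.5 + 8.1 = 94.1%
Subtract from 100%:
  Others = 100 - 94.1 = 5.9%

5.9%


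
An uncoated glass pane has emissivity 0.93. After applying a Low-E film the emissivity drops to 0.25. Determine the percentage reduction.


Percentage reduction = (1 - coated/uncoated) * 100
  Ratio = 0.25 / 0.93 = 0.2688
  Reduction = (1 - 0.2688) * 100 = 73.1%

73.1%


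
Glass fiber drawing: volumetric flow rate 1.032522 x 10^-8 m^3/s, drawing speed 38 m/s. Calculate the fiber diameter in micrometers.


Cross-sectional area from continuity:
  A = Q / v = 1.032522 x 10^-8 / 38 = 2.717163 x 10^-10 m^2
Diameter from circular cross-section:
  d = sqrt(4A / pi) * 10^6 (m -> um)
  d = sqrt(4 * 2.717163 x 10^-10 / pi) * 10^6 = 18.6 um

18.6 um


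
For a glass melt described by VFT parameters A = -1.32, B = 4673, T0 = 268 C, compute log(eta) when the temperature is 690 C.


VFT equation: log(eta) = A + B / (T - T0)
  T - T0 = 690 - 268 = 422
  B / (T - T0) = 4673 / 422 = 11.073
  log(eta) = -1.32 + 11.073 = 9.753

9.753


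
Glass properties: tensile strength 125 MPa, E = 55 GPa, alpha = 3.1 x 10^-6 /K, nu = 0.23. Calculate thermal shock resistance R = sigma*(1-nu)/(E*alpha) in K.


Thermal shock resistance: R = sigma * (1 - nu) / (E * alpha)
  Numerator = 125 * (1 - 0.23) = 96.25
  Denominator = 55 * 1000 * (3.1 x 10^-6) = 0.1705
  R = 96.25 / 0.1705 = 564.5 K

564.5 K


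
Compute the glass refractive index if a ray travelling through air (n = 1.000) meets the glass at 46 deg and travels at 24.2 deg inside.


Apply Snell's law: n1 * sin(theta1) = n2 * sin(theta2)
  n2 = n1 * sin(theta1) / sin(theta2)
  sin(46) = 0.71934
  sin(24.2) = 0.409923
  n2 = 1.000 * 0.71934 / 0.409923 = 1.7548

1.7548


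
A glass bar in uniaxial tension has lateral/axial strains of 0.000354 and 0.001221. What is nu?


Poisson's ratio: nu = lateral strain / axial strain
  nu = 0.000354 / 0.001221 = 0.2899

0.2899


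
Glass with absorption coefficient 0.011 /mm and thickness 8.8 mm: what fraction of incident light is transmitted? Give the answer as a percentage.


Beer-Lambert law: T = exp(-alpha * thickness)
  exponent = -0.011 * 8.8 = -0.0968
  T = exp(-0.0968) = 0.9077
  Percentage = 0.9077 * 100 = 90.77%

90.77%


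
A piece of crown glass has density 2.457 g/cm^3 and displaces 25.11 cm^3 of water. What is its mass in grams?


Rearrange rho = m / V:
  m = rho * V
  m = 2.457 * 25.11 = 61.695 g

61.695 g


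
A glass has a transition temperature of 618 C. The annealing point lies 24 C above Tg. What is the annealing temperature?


The annealing temperature is Tg plus the offset:
  T_anneal = 618 + 24 = 642 C

642 C


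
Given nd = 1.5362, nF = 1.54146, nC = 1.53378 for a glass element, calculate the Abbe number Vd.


Abbe number formula: Vd = (nd - 1) / (nF - nC)
  nd - 1 = 1.5362 - 1 = 0.5362
  nF - nC = 1.54146 - 1.53378 = 0.00768
  Vd = 0.5362 / 0.00768 = 69.82

69.82


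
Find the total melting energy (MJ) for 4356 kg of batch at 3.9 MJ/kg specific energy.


Total energy = mass * specific energy
  E = 4356 * 3.9 = 16988.4 MJ

16988.4 MJ


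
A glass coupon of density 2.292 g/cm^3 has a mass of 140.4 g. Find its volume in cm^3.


Rearrange rho = m / V:
  V = m / rho
  V = 140.4 / 2.292 = 61.257 cm^3

61.257 cm^3


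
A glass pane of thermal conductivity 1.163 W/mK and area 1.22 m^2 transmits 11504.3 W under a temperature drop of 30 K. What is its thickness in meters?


Fourier's law: t = k * A * dT / Q
  t = 1.163 * 1.22 * 30 / 11504.3
  t = 42.5658 / 11504.3 = 0.0037 m

0.0037 m


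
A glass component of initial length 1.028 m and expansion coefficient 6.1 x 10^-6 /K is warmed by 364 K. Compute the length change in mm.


Thermal expansion formula: dL = alpha * L0 * dT
  dL = (6.1 x 10^-6) * 1.028 * 364 = 0.00228257 m
Convert to mm: 0.00228257 * 1000 = 2.2826 mm

2.2826 mm


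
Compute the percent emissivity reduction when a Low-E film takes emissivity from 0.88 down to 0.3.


Percentage reduction = (1 - coated/uncoated) * 100
  Ratio = 0.3 / 0.88 = 0.3409
  Reduction = (1 - 0.3409) * 100 = 65.9%

65.9%


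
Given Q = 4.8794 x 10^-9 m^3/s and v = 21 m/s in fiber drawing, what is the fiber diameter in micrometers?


Cross-sectional area from continuity:
  A = Q / v = 4.8794 x 10^-9 / 21 = 2.323524 x 10^-10 m^2
Diameter from circular cross-section:
  d = sqrt(4A / pi) * 10^6 (m -> um)
  d = sqrt(4 * 2.323524 x 10^-10 / pi) * 10^6 = 17.2 um

17.2 um


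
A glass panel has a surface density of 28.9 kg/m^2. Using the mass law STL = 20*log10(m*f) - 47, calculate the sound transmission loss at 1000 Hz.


Mass law: STL = 20 * log10(m * f) - 47
  m * f = 28.9 * 1000 = 28900
  log10(28900) = 4.4609
  STL = 20 * 4.4609 - 47 = 89.218 - 47 = 42.2 dB

42.2 dB


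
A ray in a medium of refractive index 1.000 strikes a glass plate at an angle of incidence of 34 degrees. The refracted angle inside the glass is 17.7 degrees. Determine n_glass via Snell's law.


Apply Snell's law: n1 * sin(theta1) = n2 * sin(theta2)
  n2 = n1 * sin(theta1) / sin(theta2)
  sin(34) = 0.559193
  sin(17.7) = 0.304033
  n2 = 1.000 * 0.559193 / 0.304033 = 1.8393

1.8393


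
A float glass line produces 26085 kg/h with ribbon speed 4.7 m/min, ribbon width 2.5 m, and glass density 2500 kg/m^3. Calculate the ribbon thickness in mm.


Ribbon cross-section from mass balance:
  Volume rate = throughput / density = 26085 / 2500 = 10.434 m^3/h
  thickness = volume rate / (speed * 60 * width), i.e.
  thickness = throughput / (60 * speed * width * density) * 1000
  thickness = 26085 / (60 * 4.7 * 2.5 * 2500) * 1000 = 14.8 mm

14.8 mm


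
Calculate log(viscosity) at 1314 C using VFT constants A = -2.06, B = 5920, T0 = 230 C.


VFT equation: log(eta) = A + B / (T - T0)
  T - T0 = 1314 - 230 = 1084
  B / (T - T0) = 5920 / 1084 = 5.461
  log(eta) = -2.06 + 5.461 = 3.401

3.401


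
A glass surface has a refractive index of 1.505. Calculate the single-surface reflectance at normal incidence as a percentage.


Fresnel reflectance at normal incidence:
  R = ((n - 1)/(n + 1))^2
  (n - 1)/(n + 1) = (1.505 - 1)/(1.505 + 1) = 0.201597
  R = 0.201597^2 = 0.0406414
  R(%) = 0.0406414 * 100 = 4.064%

4.064%


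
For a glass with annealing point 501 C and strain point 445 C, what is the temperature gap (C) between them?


Gap = T_anneal - T_strain:
  gap = 501 - 445 = 56 C

56 C


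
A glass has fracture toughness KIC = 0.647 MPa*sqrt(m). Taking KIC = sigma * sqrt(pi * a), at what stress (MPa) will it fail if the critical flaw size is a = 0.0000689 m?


Rearrange KIC = sigma * sqrt(pi * a):
  sigma = KIC / sqrt(pi * a)
  sqrt(pi * 0.0000689) = 0.014712
  sigma = 0.647 / 0.014712 = 43.98 MPa

43.98 MPa


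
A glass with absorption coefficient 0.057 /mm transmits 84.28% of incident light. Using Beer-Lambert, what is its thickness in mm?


Rearrange T = exp(-alpha * thickness):
  thickness = -ln(T) / alpha
  T = 84.28/100 = 0.8428
  ln(T) = -0.17103
  -ln(T) = 0.17103
  thickness = 0.17103 / 0.057 = 3.0 mm

3.0 mm


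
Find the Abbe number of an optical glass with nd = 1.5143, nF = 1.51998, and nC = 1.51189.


Abbe number formula: Vd = (nd - 1) / (nF - nC)
  nd - 1 = 1.5143 - 1 = 0.5143
  nF - nC = 1.51998 - 1.51189 = 0.00809
  Vd = 0.5143 / 0.00809 = 63.57

63.57


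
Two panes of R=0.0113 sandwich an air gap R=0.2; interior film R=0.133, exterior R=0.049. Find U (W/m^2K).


Total thermal resistance (series):
  R_total = R_in + R_glass + R_air + R_glass + R_out
  R_total = 0.133 + 0.0113 + 0.2 + 0.0113 + 0.049 = 0.4046 m^2K/W
U-value = 1 / R_total = 1 / 0.4046 = 2.472 W/m^2K

2.472 W/m^2K


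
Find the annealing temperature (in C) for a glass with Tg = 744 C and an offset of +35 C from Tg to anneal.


The annealing temperature is Tg plus the offset:
  T_anneal = 744 + 35 = 779 C

779 C


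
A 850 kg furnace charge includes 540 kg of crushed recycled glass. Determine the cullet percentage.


Cullet ratio = (cullet mass / total batch mass) * 100
  Ratio = 540 / 850 * 100 = 63.53%

63.53%


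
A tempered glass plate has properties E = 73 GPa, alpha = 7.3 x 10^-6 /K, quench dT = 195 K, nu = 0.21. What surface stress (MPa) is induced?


Tempering stress: sigma = E * alpha * dT / (1 - nu)
  E (MPa) = 73 * 1000 = 73000
  Numerator = 73000 * (7.3 x 10^-6) * 195 = 103.9155
  Denominator = 1 - 0.21 = 0.79
  sigma = 103.9155 / 0.79 = 131.5 MPa

131.5 MPa


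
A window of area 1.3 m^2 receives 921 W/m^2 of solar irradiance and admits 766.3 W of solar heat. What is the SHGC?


Rearrange Q = Area * SHGC * Irradiance:
  SHGC = Q / (Area * Irradiance)
  SHGC = 766.3 / (1.3 * 921) = 0.64

0.64


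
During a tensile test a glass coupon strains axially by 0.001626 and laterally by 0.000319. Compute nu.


Poisson's ratio: nu = lateral strain / axial strain
  nu = 0.000319 / 0.001626 = 0.1962

0.1962


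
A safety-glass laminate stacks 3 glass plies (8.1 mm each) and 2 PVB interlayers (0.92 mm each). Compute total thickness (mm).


Total thickness = glass contribution + PVB contribution
  Glass: 3 * 8.1 = 24.3 mm
  PVB: 2 * 0.92 = 1.84 mm
  Total = 24.3 + 1.84 = 26.14 mm

26.14 mm


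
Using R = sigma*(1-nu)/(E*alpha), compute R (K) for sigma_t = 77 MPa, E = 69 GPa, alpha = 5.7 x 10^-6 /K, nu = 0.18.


Thermal shock resistance: R = sigma * (1 - nu) / (E * alpha)
  Numerator = 77 * (1 - 0.18) = 63.14
  Denominator = 69 * 1000 * (5.7 x 10^-6) = 0.3933
  R = 63.14 / 0.3933 = 160.5 K

160.5 K


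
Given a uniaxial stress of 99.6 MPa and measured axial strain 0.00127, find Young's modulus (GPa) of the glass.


Young's modulus: E = stress / strain
  E = 99.6 MPa / 0.00127 = 78425.2 MPa
Convert to GPa: 78425.2 / 1000 = 78.43 GPa

78.43 GPa


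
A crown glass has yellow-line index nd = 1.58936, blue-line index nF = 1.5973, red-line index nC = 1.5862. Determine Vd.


Abbe number formula: Vd = (nd - 1) / (nF - nC)
  nd - 1 = 1.58936 - 1 = 0.58936
  nF - nC = 1.5973 - 1.5862 = 0.0111
  Vd = 0.58936 / 0.0111 = 53.1

53.1


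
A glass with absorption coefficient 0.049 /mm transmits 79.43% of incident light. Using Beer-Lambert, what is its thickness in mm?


Rearrange T = exp(-alpha * thickness):
  thickness = -ln(T) / alpha
  T = 79.43/100 = 0.7943
  ln(T) = -0.23029
  -ln(T) = 0.23029
  thickness = 0.23029 / 0.049 = 4.7 mm

4.7 mm


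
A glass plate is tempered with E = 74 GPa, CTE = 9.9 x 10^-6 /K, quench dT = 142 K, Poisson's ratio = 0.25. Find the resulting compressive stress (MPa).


Tempering stress: sigma = E * alpha * dT / (1 - nu)
  E (MPa) = 74 * 1000 = 74000
  Numerator = 74000 * (9.9 x 10^-6) * 142 = 104.0292
  Denominator = 1 - 0.25 = 0.75
  sigma = 104.0292 / 0.75 = 138.7 MPa

138.7 MPa


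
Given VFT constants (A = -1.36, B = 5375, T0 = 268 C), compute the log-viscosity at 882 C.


VFT equation: log(eta) = A + B / (T - T0)
  T - T0 = 882 - 268 = 614
  B / (T - T0) = 5375 / 614 = 8.754
  log(eta) = -1.36 + 8.754 = 7.394

7.394


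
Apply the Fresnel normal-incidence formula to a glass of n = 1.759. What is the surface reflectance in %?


Fresnel reflectance at normal incidence:
  R = ((n - 1)/(n + 1))^2
  (n - 1)/(n + 1) = (1.759 - 1)/(1.759 + 1) = 0.2751
  R = 0.2751^2 = 0.07568
  R(%) = 0.07568 * 100 = 7.568%

7.568%


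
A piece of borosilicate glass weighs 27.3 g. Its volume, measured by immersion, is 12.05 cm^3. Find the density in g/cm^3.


Use the definition of density:
  rho = mass / volume
  rho = 27.3 / 12.05 = 2.266 g/cm^3

2.266 g/cm^3


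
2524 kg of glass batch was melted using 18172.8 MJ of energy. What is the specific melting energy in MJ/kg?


Rearrange E = m * s for s:
  s = E / m
  s = 18172.8 / 2524 = 7.2 MJ/kg

7.2 MJ/kg


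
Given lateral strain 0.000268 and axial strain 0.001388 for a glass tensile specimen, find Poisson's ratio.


Poisson's ratio: nu = lateral strain / axial strain
  nu = 0.000268 / 0.001388 = 0.1931

0.1931


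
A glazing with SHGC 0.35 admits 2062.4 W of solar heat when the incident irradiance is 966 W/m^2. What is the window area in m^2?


Rearrange Q = Area * SHGC * Irradiance:
  Area = Q / (SHGC * Irradiance)
  Area = 2062.4 / (0.35 * 966) = 6.1 m^2

6.1 m^2


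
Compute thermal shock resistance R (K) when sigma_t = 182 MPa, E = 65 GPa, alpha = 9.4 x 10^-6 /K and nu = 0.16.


Thermal shock resistance: R = sigma * (1 - nu) / (E * alpha)
  Numerator = 182 * (1 - 0.16) = 152.88
  Denominator = 65 * 1000 * (9.4 x 10^-6) = 0.611
  R = 152.88 / 0.611 = 250.2 K

250.2 K


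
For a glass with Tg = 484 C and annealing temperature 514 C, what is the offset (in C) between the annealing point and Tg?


Offset = T_anneal - Tg:
  offset = 514 - 484 = 30 C

30 C


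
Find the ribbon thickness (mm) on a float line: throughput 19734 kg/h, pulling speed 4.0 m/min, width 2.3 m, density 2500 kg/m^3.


Ribbon cross-section from mass balance:
  Volume rate = throughput / density = 19734 / 2500 = 7.8936 m^3/h
  thickness = volume rate / (speed * 60 * width), i.e.
  thickness = throughput / (60 * speed * width * density) * 1000
  thickness = 19734 / (60 * 4.0 * 2.3 * 2500) * 1000 = 14.3 mm

14.3 mm


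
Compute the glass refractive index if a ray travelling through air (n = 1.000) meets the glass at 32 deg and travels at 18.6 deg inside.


Apply Snell's law: n1 * sin(theta1) = n2 * sin(theta2)
  n2 = n1 * sin(theta1) / sin(theta2)
  sin(32) = 0.529919
  sin(18.6) = 0.318959
  n2 = 1.000 * 0.529919 / 0.318959 = 1.6614

1.6614


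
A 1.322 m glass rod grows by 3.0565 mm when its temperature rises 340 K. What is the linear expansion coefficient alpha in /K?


Rearrange dL = alpha * L0 * dT for alpha:
  alpha = dL / (L0 * dT)
  alpha = (3.0565 / 1000) / (1.322 * 340) = 0.0000068 /K = 6.8 x 10^-6 /K

6.8 x 10^-6 /K


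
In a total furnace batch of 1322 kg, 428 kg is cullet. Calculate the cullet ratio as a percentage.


Cullet ratio = (cullet mass / total batch mass) * 100
  Ratio = 428 / 1322 * 100 = 32.38%

32.38%


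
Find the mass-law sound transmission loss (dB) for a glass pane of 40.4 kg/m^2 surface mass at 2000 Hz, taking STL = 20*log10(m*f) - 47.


Mass law: STL = 20 * log10(m * f) - 47
  m * f = 40.4 * 2000 = 80800
  log10(80800) = 4.90741
  STL = 20 * 4.90741 - 47 = 98.1482 - 47 = 51.1 dB

51.1 dB


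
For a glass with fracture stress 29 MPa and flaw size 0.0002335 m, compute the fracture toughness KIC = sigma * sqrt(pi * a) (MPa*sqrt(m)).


Fracture toughness: KIC = sigma * sqrt(pi * a)
  pi * a = pi * 0.0002335 = 0.000733562
  sqrt(pi * a) = 0.027084
  KIC = 29 * 0.027084 = 0.785 MPa*sqrt(m)

0.785 MPa*sqrt(m)


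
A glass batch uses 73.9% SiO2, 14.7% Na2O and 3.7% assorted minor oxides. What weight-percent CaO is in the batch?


Pieces sum to 100%:
  CaO = 100 - (SiO2 + Na2O + others)
  CaO = 100 - (73.9 + 14.7 + 3.7) = 7.7%

7.7%


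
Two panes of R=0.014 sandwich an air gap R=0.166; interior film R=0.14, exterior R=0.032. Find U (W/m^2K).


Total thermal resistance (series):
  R_total = R_in + R_glass + R_air + R_glass + R_out
  R_total = 0.14 + 0.014 + 0.166 + 0.014 + 0.032 = 0.366 m^2K/W
U-value = 1 / R_total = 1 / 0.366 = 2.732 W/m^2K

2.732 W/m^2K


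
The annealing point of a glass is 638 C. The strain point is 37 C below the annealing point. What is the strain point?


Strain point = annealing point - difference:
  T_strain = 638 - 37 = 601 C

601 C


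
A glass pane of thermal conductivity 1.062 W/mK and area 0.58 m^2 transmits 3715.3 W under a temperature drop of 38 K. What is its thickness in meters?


Fourier's law: t = k * A * dT / Q
  t = 1.062 * 0.58 * 38 / 3715.3
  t = 23.40648 / 3715.3 = 0.0063 m

0.0063 m


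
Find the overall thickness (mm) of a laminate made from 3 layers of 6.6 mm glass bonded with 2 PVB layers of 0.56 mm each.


Total thickness = glass contribution + PVB contribution
  Glass: 3 * 6.6 = 19.8 mm
  PVB: 2 * 0.56 = 1.12 mm
  Total = 19.8 + 1.12 = 20.92 mm

20.92 mm


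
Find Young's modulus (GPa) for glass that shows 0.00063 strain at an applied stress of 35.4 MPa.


Young's modulus: E = stress / strain
  E = 35.4 MPa / 0.00063 = 56190.48 MPa
Convert to GPa: 56190.48 / 1000 = 56.19 GPa

56.19 GPa


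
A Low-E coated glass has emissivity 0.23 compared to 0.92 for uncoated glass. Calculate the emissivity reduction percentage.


Percentage reduction = (1 - coated/uncoated) * 100
  Ratio = 0.23 / 0.92 = 0.25
  Reduction = (1 - 0.25) * 100 = 75.0%

75.0%


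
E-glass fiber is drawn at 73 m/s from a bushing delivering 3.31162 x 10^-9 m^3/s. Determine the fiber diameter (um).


Cross-sectional area from continuity:
  A = Q / v = 3.31162 x 10^-9 / 73 = 4.536466 x 10^-11 m^2
Diameter from circular cross-section:
  d = sqrt(4A / pi) * 10^6 (m -> um)
  d = sqrt(4 * 4.536466 x 10^-11 / pi) * 10^6 = 7.6 um

7.6 um


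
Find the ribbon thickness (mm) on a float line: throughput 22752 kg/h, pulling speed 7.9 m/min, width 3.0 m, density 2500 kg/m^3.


Ribbon cross-section from mass balance:
  Volume rate = throughput / density = 22752 / 2500 = 9.1008 m^3/h
  thickness = volume rate / (speed * 60 * width), i.e.
  thickness = throughput / (60 * speed * width * density) * 1000
  thickness = 22752 / (60 * 7.9 * 3.0 * 2500) * 1000 = 6.4 mm

6.4 mm


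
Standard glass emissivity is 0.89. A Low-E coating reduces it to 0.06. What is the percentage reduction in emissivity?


Percentage reduction = (1 - coated/uncoated) * 100
  Ratio = 0.06 / 0.89 = 0.0674
  Reduction = (1 - 0.0674) * 100 = 93.3%

93.3%


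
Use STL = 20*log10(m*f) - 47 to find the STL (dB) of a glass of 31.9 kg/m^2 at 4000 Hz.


Mass law: STL = 20 * log10(m * f) - 47
  m * f = 31.9 * 4000 = 127600
  log10(127600) = 5.10585
  STL = 20 * 5.10585 - 47 = 102.117 - 47 = 55.1 dB

55.1 dB


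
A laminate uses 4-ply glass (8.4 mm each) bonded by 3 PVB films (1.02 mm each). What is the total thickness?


Total thickness = glass contribution + PVB contribution
  Glass: 4 * 8.4 = 33.6 mm
  PVB: 3 * 1.02 = 3.06 mm
  Total = 33.6 + 3.06 = 36.66 mm

36.66 mm


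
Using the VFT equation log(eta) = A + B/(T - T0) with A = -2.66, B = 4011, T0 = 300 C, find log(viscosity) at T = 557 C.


VFT equation: log(eta) = A + B / (T - T0)
  T - T0 = 557 - 300 = 257
  B / (T - T0) = 4011 / 257 = 15.607
  log(eta) = -2.66 + 15.607 = 12.947

12.947


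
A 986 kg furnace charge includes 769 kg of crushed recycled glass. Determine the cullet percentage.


Cullet ratio = (cullet mass / total batch mass) * 100
  Ratio = 769 / 986 * 100 = 77.99%

77.99%


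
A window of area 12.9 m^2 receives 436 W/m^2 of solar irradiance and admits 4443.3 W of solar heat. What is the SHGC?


Rearrange Q = Area * SHGC * Irradiance:
  SHGC = Q / (Area * Irradiance)
  SHGC = 4443.3 / (12.9 * 436) = 0.79

0.79


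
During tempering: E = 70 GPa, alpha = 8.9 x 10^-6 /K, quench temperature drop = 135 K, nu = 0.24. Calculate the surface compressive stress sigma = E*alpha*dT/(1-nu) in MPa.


Tempering stress: sigma = E * alpha * dT / (1 - nu)
  E (MPa) = 70 * 1000 = 70000
  Numerator = 70000 * (8.9 x 10^-6) * 135 = 84.105
  Denominator = 1 - 0.24 = 0.76
  sigma = 84.105 / 0.76 = 110.7 MPa

110.7 MPa


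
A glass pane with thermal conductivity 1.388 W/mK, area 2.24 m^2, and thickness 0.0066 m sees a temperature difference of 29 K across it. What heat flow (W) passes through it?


Fourier's law: Q = k * A * dT / t
  Q = 1.388 * 2.24 * 29 / 0.0066
  Q = 90.16448 / 0.0066 = 13661.3 W

13661.3 W


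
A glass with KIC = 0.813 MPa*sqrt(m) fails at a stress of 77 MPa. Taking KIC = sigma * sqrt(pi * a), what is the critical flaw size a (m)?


Rearrange KIC = sigma * sqrt(pi * a):
  sqrt(pi * a) = KIC / sigma
  sqrt(pi * a) = 0.813 / 77 = 0.010558
  a = (KIC / sigma)^2 / pi
  a = 0.010558^2 / pi = 0.0000355 m

0.0000355 m


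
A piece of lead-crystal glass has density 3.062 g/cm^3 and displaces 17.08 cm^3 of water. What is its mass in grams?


Rearrange rho = m / V:
  m = rho * V
  m = 3.062 * 17.08 = 52.299 g

52.299 g


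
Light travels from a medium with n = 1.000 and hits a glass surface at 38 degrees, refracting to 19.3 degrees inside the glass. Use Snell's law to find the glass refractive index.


Apply Snell's law: n1 * sin(theta1) = n2 * sin(theta2)
  n2 = n1 * sin(theta1) / sin(theta2)
  sin(38) = 0.615661
  sin(19.3) = 0.330514
  n2 = 1.000 * 0.615661 / 0.330514 = 1.8627

1.8627


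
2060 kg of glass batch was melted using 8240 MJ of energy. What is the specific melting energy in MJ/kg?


Rearrange E = m * s for s:
  s = E / m
  s = 8240 / 2060 = 4.0 MJ/kg

4.0 MJ/kg


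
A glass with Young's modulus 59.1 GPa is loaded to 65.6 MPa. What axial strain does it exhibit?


Rearrange E = sigma / epsilon:
  epsilon = sigma / E
  E (MPa) = 59.1 * 1000 = 59100
  epsilon = 65.6 / 59100 = 0.00111

0.00111


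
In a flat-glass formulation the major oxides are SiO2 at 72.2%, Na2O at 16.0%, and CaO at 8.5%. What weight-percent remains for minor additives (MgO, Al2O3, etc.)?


Sum the three major oxides:
  SiO2 + Na2O + CaO = 72.2 + 16.0 + 8.5 = 96.7%
Subtract from 100%:
  Others = 100 - 96.7 = 3.3%

3.3%


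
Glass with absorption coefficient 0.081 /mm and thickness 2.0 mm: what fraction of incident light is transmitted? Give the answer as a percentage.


Beer-Lambert law: T = exp(-alpha * thickness)
  exponent = -0.081 * 2.0 = -0.162
  T = exp(-0.162) = 0.8504
  Percentage = 0.8504 * 100 = 85.04%

85.04%


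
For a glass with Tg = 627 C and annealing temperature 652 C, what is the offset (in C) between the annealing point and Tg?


Offset = T_anneal - Tg:
  offset = 652 - 627 = 25 C

25 C


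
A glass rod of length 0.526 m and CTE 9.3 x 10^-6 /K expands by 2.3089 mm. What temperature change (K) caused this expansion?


Rearrange dL = alpha * L0 * dT for dT:
  dT = dL / (alpha * L0)
  dL (m) = 2.3089 / 1000 = 0.0023089
  dT = 0.0023089 / ((9.3 x 10^-6) * 0.526) = 472.0 K

472.0 K


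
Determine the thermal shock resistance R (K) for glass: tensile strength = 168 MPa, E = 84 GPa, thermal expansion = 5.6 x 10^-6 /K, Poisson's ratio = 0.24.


Thermal shock resistance: R = sigma * (1 - nu) / (E * alpha)
  Numerator = 168 * (1 - 0.24) = 127.68
  Denominator = 84 * 1000 * (5.6 x 10^-6) = 0.4704
  R = 127.68 / 0.4704 = 271.4 K

271.4 K


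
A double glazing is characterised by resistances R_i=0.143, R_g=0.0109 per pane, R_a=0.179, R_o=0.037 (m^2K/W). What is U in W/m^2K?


Total thermal resistance (series):
  R_total = R_in + R_glass + R_air + R_glass + R_out
  R_total = 0.143 + 0.0109 + 0.179 + 0.0109 + 0.037 = 0.3808 m^2K/W
U-value = 1 / R_total = 1 / 0.3808 = 2.626 W/m^2K

2.626 W/m^2K


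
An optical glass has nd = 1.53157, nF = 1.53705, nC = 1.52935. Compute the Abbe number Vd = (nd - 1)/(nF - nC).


Abbe number formula: Vd = (nd - 1) / (nF - nC)
  nd - 1 = 1.53157 - 1 = 0.53157
  nF - nC = 1.53705 - 1.52935 = 0.0077
  Vd = 0.53157 / 0.0077 = 69.04

69.04


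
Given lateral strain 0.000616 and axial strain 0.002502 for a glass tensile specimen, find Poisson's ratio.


Poisson's ratio: nu = lateral strain / axial strain
  nu = 0.000616 / 0.002502 = 0.2462

0.2462


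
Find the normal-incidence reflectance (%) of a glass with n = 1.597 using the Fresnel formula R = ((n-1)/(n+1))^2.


Fresnel reflectance at normal incidence:
  R = ((n - 1)/(n + 1))^2
  (n - 1)/(n + 1) = (1.597 - 1)/(1.597 + 1) = 0.229881
  R = 0.229881^2 = 0.0528453
  R(%) = 0.0528453 * 100 = 5.285%

5.285%


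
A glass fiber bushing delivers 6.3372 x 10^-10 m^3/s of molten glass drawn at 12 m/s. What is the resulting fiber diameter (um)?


Cross-sectional area from continuity:
  A = Q / v = 6.3372 x 10^-10 / 12 = 5.281 x 10^-11 m^2
Diameter from circular cross-section:
  d = sqrt(4A / pi) * 10^6 (m -> um)
  d = sqrt(4 * 5.281 x 10^-11 / pi) * 10^6 = 8.2 um

8.2 um


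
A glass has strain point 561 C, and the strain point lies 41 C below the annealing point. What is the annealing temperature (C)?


T_anneal = T_strain + gap:
  T_anneal = 561 + 41 = 602 C

602 C


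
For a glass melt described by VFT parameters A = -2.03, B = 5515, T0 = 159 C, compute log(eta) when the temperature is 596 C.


VFT equation: log(eta) = A + B / (T - T0)
  T - T0 = 596 - 159 = 437
  B / (T - T0) = 5515 / 437 = 12.62
  log(eta) = -2.03 + 12.62 = 10.59

10.59


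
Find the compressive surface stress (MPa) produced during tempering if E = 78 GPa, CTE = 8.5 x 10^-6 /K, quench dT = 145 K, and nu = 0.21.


Tempering stress: sigma = E * alpha * dT / (1 - nu)
  E (MPa) = 78 * 1000 = 78000
  Numerator = 78000 * (8.5 x 10^-6) * 145 = 96.135
  Denominator = 1 - 0.21 = 0.79
  sigma = 96.135 / 0.79 = 121.7 MPa

121.7 MPa


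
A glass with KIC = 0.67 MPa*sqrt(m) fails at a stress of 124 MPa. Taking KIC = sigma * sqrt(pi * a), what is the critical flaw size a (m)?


Rearrange KIC = sigma * sqrt(pi * a):
  sqrt(pi * a) = KIC / sigma
  sqrt(pi * a) = 0.67 / 124 = 0.005403
  a = (KIC / sigma)^2 / pi
  a = 0.005403^2 / pi = 0.0000093 m

0.0000093 m


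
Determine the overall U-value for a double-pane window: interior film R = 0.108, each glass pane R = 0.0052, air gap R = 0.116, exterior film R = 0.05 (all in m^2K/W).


Total thermal resistance (series):
  R_total = R_in + R_glass + R_air + R_glass + R_out
  R_total = 0.108 + 0.0052 + 0.116 + 0.0052 + 0.05 = 0.2844 m^2K/W
U-value = 1 / R_total = 1 / 0.2844 = 3.516 W/m^2K

3.516 W/m^2K


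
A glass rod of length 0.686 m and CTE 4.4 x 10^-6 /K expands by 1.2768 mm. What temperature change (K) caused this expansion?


Rearrange dL = alpha * L0 * dT for dT:
  dT = dL / (alpha * L0)
  dL (m) = 1.2768 / 1000 = 0.0012768
  dT = 0.0012768 / ((4.4 x 10^-6) * 0.686) = 423.0 K

423.0 K


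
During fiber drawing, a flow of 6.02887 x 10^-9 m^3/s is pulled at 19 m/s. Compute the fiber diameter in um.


Cross-sectional area from continuity:
  A = Q / v = 6.02887 x 10^-9 / 19 = 3.173089 x 10^-10 m^2
Diameter from circular cross-section:
  d = sqrt(4A / pi) * 10^6 (m -> um)
  d = sqrt(4 * 3.173089 x 10^-10 / pi) * 10^6 = 20.1 um

20.1 um


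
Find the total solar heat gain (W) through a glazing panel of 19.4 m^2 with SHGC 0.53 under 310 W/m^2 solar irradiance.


Solar heat gain: Q = Area * SHGC * Irradiance
  Q = 19.4 * 0.53 * 310 = 3187.4 W

3187.4 W


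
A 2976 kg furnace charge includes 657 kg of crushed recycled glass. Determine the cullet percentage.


Cullet ratio = (cullet mass / total batch mass) * 100
  Ratio = 657 / 2976 * 100 = 22.08%

22.08%


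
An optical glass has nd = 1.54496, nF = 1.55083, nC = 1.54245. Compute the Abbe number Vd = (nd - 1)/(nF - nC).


Abbe number formula: Vd = (nd - 1) / (nF - nC)
  nd - 1 = 1.54496 - 1 = 0.54496
  nF - nC = 1.55083 - 1.54245 = 0.00838
  Vd = 0.54496 / 0.00838 = 65.03

65.03


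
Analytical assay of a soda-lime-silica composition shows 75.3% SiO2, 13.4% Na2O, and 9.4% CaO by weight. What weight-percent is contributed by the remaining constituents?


Sum the three major oxides:
  SiO2 + Na2O + CaO = 75.3 + 13.4 + 9.4 = 98.1%
Subtract from 100%:
  Others = 100 - 98.1 = 1.9%

1.9%
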